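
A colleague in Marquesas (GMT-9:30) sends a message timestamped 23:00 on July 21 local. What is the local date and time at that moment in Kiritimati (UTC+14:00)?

In UTC: 23:00 + 9:30 = 08:30 on Jul 22.
Kiritimati is UTC+14:00: 08:30 + 14:00 = 22:30 on Jul 22.

22:30 on July 22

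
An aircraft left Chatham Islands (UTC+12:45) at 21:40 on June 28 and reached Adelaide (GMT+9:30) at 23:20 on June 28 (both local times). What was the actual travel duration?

Adelaide is 3:15 behind Chatham Islands.
Clock-face elapsed time (ignoring zones) is 1 hour 40 minutes.
Actual elapsed = 1 hour 40 minutes + 3:15 = 4 hours 55 minutes.

4 hours 55 minutes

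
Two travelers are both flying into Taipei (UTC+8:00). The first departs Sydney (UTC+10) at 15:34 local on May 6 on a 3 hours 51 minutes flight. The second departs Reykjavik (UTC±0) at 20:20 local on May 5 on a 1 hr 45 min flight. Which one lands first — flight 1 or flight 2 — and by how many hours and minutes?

the second, by 11 hours 20 minutes

Flight 1 in UTC: 15:34 − 10:00 = 05:34 on May 6.
+3 hours and 51 minutes → arrive 09:25 UTC on May 6.
Flight 2 departs at 20:20 UTC (May 5).
+1 hour 45 minutes → arrive 22:05 UTC on May 5.
Flight 2 lands earlier by 11 hours 20 minutes.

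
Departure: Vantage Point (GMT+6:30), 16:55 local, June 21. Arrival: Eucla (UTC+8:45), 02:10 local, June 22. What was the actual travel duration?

7 hours

Departure in UTC: 16:55 − 6:30 = 10:25 on Jun 21.
Arrival in UTC: 02:10 − 8:45 = 17:25 on Jun 21.
Elapsed = 17:25 − 10:25 = 7 hours.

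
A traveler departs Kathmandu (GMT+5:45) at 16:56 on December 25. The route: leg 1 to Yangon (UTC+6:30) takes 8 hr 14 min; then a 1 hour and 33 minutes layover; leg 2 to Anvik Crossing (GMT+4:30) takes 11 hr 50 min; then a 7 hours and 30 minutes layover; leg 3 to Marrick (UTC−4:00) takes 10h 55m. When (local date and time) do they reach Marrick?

Convert departure to UTC: 16:56 − 5:45 = 11:11 UTC on Dec 25.
Add 8 hours and 14 minutes leg 1 → 19:25 UTC.
Add 1 hour and 33 minutes layover in Yangon → 20:58 UTC.
Add 11 hours and 50 minutes leg 2 → 08:48 UTC (Dec 26).
Add 7 hours and 30 minutes layover in Anvik Crossing → 16:18 UTC.
Add 10 hours and 55 minutes leg 3 → 03:13 UTC (Dec 27).
Marrick is UTC−4:00, so local arrival = 03:13 − 4:00 = 23:13 on Dec 26.

23:13 on Dec 26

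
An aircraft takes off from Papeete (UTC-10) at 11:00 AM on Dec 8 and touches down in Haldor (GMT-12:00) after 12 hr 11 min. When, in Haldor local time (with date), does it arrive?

Haldor is 2:00 behind Papeete.
After 12 hours 11 minutes it is 11:11 PM in Papeete.
Shift by the zone difference: 11:11 PM − 2:00 = 9:11 PM on Dec 8 in Haldor.

9:11 PM on Dec 8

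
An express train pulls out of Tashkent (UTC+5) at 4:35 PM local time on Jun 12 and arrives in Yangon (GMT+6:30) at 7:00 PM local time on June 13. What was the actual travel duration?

24 hours 55 minutes

Departure in UTC: 4:35 PM − 5:00 = 11:35 AM on Jun 12.
Arrival in UTC: 7:00 PM − 6:30 = 12:30 PM on Jun 13.
Elapsed = 12:30 PM − 11:35 AM (+1 day) = 24 hours 55 minutes.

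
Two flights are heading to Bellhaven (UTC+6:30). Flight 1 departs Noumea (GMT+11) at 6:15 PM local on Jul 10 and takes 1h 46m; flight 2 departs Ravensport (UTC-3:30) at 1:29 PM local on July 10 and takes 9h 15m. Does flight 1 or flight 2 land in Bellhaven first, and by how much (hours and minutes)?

the first, by 17 hours 13 minutes

Flight 1 in UTC: 6:15 PM − 11:00 = 7:15 AM on Jul 10.
+1 hour and 46 minutes → arrive 9:01 AM UTC on Jul 10.
Flight 2 in UTC: 1:29 PM + 3:30 = 4:59 PM on Jul 10.
+9 hours 15 minutes → arrive 2:14 AM UTC on Jul 11.
Flight 1 lands earlier by 17 hours 13 minutes.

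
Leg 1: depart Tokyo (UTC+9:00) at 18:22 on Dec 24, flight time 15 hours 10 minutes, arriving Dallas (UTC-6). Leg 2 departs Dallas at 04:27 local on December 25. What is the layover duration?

Convert departure to UTC: 18:22 − 9:00 = 09:22 UTC on Dec 24.
Add 15 hours and 10 minutes flight time → 00:32 UTC (Dec 25).
Dallas is UTC−6:00, so local arrival = 00:32 − 6:00 = 18:32 on Dec 24.
Layover = 04:27 − 18:32 (+1 day) = 9 hours 55 minutes.

9 hours 55 minutes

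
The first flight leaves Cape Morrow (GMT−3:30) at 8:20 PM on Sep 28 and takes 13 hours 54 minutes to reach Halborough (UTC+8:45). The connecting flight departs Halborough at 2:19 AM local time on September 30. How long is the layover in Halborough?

3 hours 50 minutes

Convert departure to UTC: 8:20 PM + 3:30 = 11:50 PM UTC on Sep 28.
Add 13 hours and 54 minutes flight time → 1:44 PM UTC (Sep 29).
Halborough is UTC+8:45, so local arrival = 1:44 PM + 8:45 = 10:29 PM on Sep 29.
Layover = 2:19 AM − 10:29 PM (+1 day) = 3 hours 50 minutes.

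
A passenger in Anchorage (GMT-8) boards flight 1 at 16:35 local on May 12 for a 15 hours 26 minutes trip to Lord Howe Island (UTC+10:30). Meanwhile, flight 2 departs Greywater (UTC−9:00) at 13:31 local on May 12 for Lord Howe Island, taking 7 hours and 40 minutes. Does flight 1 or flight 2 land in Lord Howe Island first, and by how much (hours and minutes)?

the second, by 9 hours 50 minutes

Flight 1 in UTC: 16:35 + 8:00 = 00:35 on May 13.
+15 hours 26 minutes → arrive 16:01 UTC on May 13.
Flight 2 in UTC: 13:31 + 9:00 = 22:31 on May 12.
+7 hours 40 minutes → arrive 06:11 UTC on May 13.
Flight 2 lands earlier by 9 hours 50 minutes.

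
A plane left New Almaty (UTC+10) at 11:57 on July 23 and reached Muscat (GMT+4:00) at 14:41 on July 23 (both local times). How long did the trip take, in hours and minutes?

Muscat is 6:00 behind New Almaty.
Clock-face elapsed time (ignoring zones) is 2 hours 44 minutes.
Actual elapsed = 2 hours 44 minutes + 6:00 = 8 hours 44 minutes.

8 hours 44 minutes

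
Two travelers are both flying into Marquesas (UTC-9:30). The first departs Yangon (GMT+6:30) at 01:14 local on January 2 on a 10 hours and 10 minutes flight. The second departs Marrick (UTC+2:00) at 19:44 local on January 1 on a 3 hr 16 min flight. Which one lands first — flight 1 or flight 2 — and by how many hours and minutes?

the second, by 7 hours 54 minutes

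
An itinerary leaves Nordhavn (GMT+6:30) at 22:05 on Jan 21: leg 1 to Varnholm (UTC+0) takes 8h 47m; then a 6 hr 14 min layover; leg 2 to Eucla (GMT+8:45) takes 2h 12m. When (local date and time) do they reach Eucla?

17:33 on January 22

Convert departure to UTC: 22:05 − 6:30 = 15:35 UTC on Jan 21.
Add 8 hours 47 minutes leg 1 → 00:22 UTC (Jan 22).
Add 6 hours 14 minutes layover in Varnholm → 06:36 UTC.
Add 2 hours and 12 minutes leg 2 → 08:48 UTC.
Eucla is UTC+8:45, so local arrival = 08:48 + 8:45 = 17:33 on Jan 22.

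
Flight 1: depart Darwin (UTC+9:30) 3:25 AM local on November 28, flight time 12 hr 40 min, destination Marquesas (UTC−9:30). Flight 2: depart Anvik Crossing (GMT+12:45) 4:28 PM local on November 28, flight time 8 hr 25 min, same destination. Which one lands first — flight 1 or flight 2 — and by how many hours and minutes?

Flight 1 in UTC: 3:25 AM − 9:30 = 5:55 PM on Nov 27.
+12 hours 40 minutes → arrive 6:35 AM UTC on Nov 28.
Flight 2 in UTC: 4:28 PM − 12:45 = 3:43 AM on Nov 28.
+8 hours and 25 minutes → arrive 12:08 PM UTC on Nov 28.
Flight 1 lands earlier by 5 hours 33 minutes.

the first, by 5 hours 33 minutes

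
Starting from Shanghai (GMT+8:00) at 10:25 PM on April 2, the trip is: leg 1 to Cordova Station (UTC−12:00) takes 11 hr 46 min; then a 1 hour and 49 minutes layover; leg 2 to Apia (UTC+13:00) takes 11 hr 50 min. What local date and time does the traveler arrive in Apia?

Convert departure to UTC: 10:25 PM − 8:00 = 2:25 PM UTC on Apr 2.
Add 11 hours 46 minutes leg 1 → 2:11 AM UTC (Apr 3).
Add 1 hour 49 minutes layover in Cordova Station → 4:00 AM UTC.
Add 11 hours 50 minutes leg 2 → 3:50 PM UTC.
Apia is UTC+13:00, so local arrival = 3:50 PM + 13:00 = 4:50 AM on Apr 4.

4:50 AM on April 4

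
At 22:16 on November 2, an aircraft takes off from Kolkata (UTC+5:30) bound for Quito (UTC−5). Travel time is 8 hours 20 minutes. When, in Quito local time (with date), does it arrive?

Convert departure to UTC: 22:16 − 5:30 = 16:46 UTC on Nov 2.
Add 8 hours 20 minutes travel time → 01:06 UTC (Nov 3).
Quito is UTC−5:00, so local arrival = 01:06 − 5:00 = 20:06 on Nov 2.

20:06 on November 2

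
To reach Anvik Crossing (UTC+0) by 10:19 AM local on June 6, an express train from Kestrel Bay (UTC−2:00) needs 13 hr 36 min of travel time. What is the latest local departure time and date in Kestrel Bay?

Target arrival is already UTC: 10:19 AM on Jun 6.
Subtract 13 hours 36 minutes → departure 8:43 PM UTC on Jun 5.
Kestrel Bay is UTC−2:00: 8:43 PM − 2:00 = 6:43 PM on Jun 5.

6:43 PM on Jun 5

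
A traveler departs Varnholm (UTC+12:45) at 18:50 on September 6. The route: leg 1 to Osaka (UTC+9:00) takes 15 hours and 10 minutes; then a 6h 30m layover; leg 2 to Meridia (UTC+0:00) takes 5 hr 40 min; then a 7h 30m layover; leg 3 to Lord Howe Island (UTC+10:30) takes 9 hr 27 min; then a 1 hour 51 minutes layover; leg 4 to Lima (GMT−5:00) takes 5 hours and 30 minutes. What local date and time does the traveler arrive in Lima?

Convert departure to UTC: 18:50 − 12:45 = 06:05 UTC on Sep 6.
Add 15 hours and 10 minutes leg 1 → 21:15 UTC.
Add 6 hours and 30 minutes layover in Osaka → 03:45 UTC (Sep 7).
Add 5 hours and 40 minutes leg 2 → 09:25 UTC.
Add 7 hours and 30 minutes layover in Meridia → 16:55 UTC.
Add 9 hours and 27 minutes leg 3 → 02:22 UTC (Sep 8).
Add 1 hour 51 minutes layover in Lord Howe Island → 04:13 UTC.
Add 5 hours 30 minutes leg 4 → 09:43 UTC.
Lima is UTC−5:00, so local arrival = 09:43 − 5:00 = 04:43 on Sep 8.

04:43 on September 8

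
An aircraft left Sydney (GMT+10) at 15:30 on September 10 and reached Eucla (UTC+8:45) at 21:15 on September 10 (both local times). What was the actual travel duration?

Eucla is 1:15 behind Sydney.
Clock-face elapsed time (ignoring zones) is 5 hours 45 minutes.
Actual elapsed = 5 hours 45 minutes + 1:15 = 7 hours.

7 hours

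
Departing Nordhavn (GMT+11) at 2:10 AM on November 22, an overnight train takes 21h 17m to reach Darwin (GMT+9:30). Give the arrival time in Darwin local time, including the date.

Darwin is 1:30 behind Nordhavn.
After 21 hours 17 minutes it is 11:27 PM in Nordhavn.
Shift by the zone difference: 11:27 PM − 1:30 = 9:57 PM on Nov 22 in Darwin.

9:57 PM on Nov 22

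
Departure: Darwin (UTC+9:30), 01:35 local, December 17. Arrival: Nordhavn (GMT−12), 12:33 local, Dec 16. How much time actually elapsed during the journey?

8 hours 28 minutes

Departure in UTC: 01:35 − 9:30 = 16:05 on Dec 16.
Arrival in UTC: 12:33 + 12:00 = 00:33 on Dec 17.
Elapsed = 00:33 − 16:05 (+1 day) = 8 hours 28 minutes.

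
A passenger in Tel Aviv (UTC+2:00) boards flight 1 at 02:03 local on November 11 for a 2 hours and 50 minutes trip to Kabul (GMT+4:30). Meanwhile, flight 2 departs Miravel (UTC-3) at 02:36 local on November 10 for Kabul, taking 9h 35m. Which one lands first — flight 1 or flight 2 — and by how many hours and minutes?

the second, by 11 hours 42 minutes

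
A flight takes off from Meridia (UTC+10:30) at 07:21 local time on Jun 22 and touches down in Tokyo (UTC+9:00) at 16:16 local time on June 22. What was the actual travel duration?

10 hours 25 minutes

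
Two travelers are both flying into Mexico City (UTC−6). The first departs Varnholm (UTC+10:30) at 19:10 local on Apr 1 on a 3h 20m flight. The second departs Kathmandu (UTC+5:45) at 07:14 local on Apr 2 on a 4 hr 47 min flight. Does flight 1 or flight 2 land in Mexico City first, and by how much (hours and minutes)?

the first, by 18 hours 16 minutes

Flight 1 in UTC: 19:10 − 10:30 = 08:40 on Apr 1.
+3 hours and 20 minutes → arrive 12:00 UTC on Apr 1.
Flight 2 in UTC: 07:14 − 5:45 = 01:29 on Apr 2.
+4 hours and 47 minutes → arrive 06:16 UTC on Apr 2.
Flight 1 lands earlier by 18 hours 16 minutes.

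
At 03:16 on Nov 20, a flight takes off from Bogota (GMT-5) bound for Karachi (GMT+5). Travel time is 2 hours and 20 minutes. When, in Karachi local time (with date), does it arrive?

Convert departure to UTC: 03:16 + 5:00 = 08:16 UTC on Nov 20.
Add 2 hours and 20 minutes travel time → 10:36 UTC.
Karachi is UTC+5:00, so local arrival = 10:36 + 5:00 = 15:36 on Nov 20.

15:36 on Nov 20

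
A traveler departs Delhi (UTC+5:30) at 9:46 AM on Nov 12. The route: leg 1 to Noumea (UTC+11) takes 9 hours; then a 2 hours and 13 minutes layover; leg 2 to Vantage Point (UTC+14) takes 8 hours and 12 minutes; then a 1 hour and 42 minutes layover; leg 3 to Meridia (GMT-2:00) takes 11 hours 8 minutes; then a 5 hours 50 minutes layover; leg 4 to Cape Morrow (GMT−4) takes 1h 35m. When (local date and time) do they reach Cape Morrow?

Convert departure to UTC: 9:46 AM − 5:30 = 4:16 AM UTC on Nov 12.
Add 9 hours leg 1 → 1:16 PM UTC.
Add 2 hours and 13 minutes layover in Noumea → 3:29 PM UTC.
Add 8 hours 12 minutes leg 2 → 11:41 PM UTC.
Add 1 hour and 42 minutes layover in Vantage Point → 1:23 AM UTC (Nov 13).
Add 11 hours and 8 minutes leg 3 → 12:31 PM UTC.
Add 5 hours and 50 minutes layover in Meridia → 6:21 PM UTC.
Add 1 hour and 35 minutes leg 4 → 7:56 PM UTC.
Cape Morrow is UTC−4:00, so local arrival = 7:56 PM − 4:00 = 3:56 PM on Nov 13.

3:56 PM on November 13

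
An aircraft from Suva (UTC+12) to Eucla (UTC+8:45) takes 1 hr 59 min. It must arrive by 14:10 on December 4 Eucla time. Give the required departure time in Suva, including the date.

Target arrival in UTC: 14:10 − 8:45 = 05:25 on Dec 4.
Subtract 1 hour 59 minutes → departure 03:26 UTC on Dec 4.
Suva is UTC+12:00: 03:26 + 12:00 = 15:26 on Dec 4.

15:26 on December 4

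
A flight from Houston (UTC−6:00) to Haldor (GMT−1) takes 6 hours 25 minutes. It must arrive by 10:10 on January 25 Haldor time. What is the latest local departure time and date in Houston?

Target arrival in UTC: 10:10 + 1:00 = 11:10 on Jan 25.
Subtract 6 hours and 25 minutes → departure 04:45 UTC on Jan 25.
Houston is UTC−6:00: 04:45 − 6:00 = 22:45 on Jan 24.

22:45 on January 24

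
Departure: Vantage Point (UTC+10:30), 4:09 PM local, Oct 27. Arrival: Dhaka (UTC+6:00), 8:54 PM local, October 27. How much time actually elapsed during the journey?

Dhaka is 4:30 behind Vantage Point.
Clock-face elapsed time (ignoring zones) is 4 hours 45 minutes.
Actual elapsed = 4 hours 45 minutes + 4:30 = 9 hours 15 minutes.

9 hours 15 minutes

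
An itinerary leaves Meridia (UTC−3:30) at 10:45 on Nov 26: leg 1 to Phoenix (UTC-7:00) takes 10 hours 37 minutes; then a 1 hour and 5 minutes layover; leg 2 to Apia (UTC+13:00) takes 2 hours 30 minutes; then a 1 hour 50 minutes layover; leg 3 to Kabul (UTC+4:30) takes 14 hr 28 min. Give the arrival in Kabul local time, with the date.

01:15 on Nov 28

Convert departure to UTC: 10:45 + 3:30 = 14:15 UTC on Nov 26.
Add 10 hours and 37 minutes leg 1 → 00:52 UTC (Nov 27).
Add 1 hour 5 minutes layover in Phoenix → 01:57 UTC.
Add 2 hours 30 minutes leg 2 → 04:27 UTC.
Add 1 hour and 50 minutes layover in Apia → 06:17 UTC.
Add 14 hours 28 minutes leg 3 → 20:45 UTC.
Kabul is UTC+4:30, so local arrival = 20:45 + 4:30 = 01:15 on Nov 28.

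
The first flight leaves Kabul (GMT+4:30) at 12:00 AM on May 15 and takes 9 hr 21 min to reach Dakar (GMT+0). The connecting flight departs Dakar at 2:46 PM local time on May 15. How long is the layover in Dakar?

Convert departure to UTC: 12:00 AM − 4:30 = 7:30 PM UTC on May 14.
Add 9 hours and 21 minutes flight time → 4:51 AM UTC (May 15).
Dakar is UTC+0, so local arrival is the same: 4:51 AM on May 15.
Layover = 2:46 PM − 4:51 AM = 9 hours 55 minutes.

9 hours 55 minutes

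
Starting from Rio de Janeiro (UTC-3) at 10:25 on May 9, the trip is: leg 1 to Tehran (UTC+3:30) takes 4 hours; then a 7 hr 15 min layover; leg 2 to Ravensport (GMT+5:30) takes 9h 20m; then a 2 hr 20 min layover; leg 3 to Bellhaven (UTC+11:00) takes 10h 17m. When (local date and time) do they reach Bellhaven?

09:37 on May 11

Convert departure to UTC: 10:25 + 3:00 = 13:25 UTC on May 9.
Add 4 hours leg 1 → 17:25 UTC.
Add 7 hours 15 minutes layover in Tehran → 00:40 UTC (May 10).
Add 9 hours and 20 minutes leg 2 → 10:00 UTC.
Add 2 hours and 20 minutes layover in Ravensport → 12:20 UTC.
Add 10 hours 17 minutes leg 3 → 22:37 UTC.
Bellhaven is UTC+11:00, so local arrival = 22:37 + 11:00 = 09:37 on May 11.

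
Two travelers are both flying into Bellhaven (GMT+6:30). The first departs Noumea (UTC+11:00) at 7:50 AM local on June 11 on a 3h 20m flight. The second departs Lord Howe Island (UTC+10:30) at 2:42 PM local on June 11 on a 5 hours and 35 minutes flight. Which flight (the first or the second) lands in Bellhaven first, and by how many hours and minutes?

Flight 1 in UTC: 7:50 AM − 11:00 = 8:50 PM on Jun 10.
+3 hours 20 minutes → arrive 12:10 AM UTC on Jun 11.
Flight 2 in UTC: 2:42 PM − 10:30 = 4:12 AM on Jun 11.
+5 hours and 35 minutes → arrive 9:47 AM UTC on Jun 11.
Flight 1 lands earlier by 9 hours 37 minutes.

the first, by 9 hours 37 minutes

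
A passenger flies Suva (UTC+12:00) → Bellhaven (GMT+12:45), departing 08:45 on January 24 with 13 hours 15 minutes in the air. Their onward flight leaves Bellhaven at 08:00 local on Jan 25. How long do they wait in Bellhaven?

9 hours 15 minutes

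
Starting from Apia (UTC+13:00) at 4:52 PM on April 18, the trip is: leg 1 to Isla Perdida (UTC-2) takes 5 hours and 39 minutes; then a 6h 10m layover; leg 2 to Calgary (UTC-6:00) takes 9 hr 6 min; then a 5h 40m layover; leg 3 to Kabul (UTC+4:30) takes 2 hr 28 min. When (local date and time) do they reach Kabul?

Convert departure to UTC: 4:52 PM − 13:00 = 3:52 AM UTC on Apr 18.
Add 5 hours 39 minutes leg 1 → 9:31 AM UTC.
Add 6 hours 10 minutes layover in Isla Perdida → 3:41 PM UTC.
Add 9 hours 6 minutes leg 2 → 12:47 AM UTC (Apr 19).
Add 5 hours and 40 minutes layover in Calgary → 6:27 AM UTC.
Add 2 hours and 28 minutes leg 3 → 8:55 AM UTC.
Kabul is UTC+4:30, so local arrival = 8:55 AM + 4:30 = 1:25 PM on Apr 19.

1:25 PM on April 19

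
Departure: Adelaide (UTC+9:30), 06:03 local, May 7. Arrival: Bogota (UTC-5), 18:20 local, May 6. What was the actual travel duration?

2 hours 47 minutes

Departure in UTC: 06:03 − 9:30 = 20:33 on May 6.
Arrival in UTC: 18:20 + 5:00 = 23:20 on May 6.
Elapsed = 23:20 − 20:33 = 2 hours 47 minutes.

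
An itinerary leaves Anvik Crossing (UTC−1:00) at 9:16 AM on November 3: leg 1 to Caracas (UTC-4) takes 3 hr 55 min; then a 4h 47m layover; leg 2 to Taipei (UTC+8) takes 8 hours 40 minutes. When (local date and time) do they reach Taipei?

Convert departure to UTC: 9:16 AM + 1:00 = 10:16 AM UTC on Nov 3.
Add 3 hours 55 minutes leg 1 → 2:11 PM UTC.
Add 4 hours and 47 minutes layover in Caracas → 6:58 PM UTC.
Add 8 hours 40 minutes leg 2 → 3:38 AM UTC (Nov 4).
Taipei is UTC+8:00, so local arrival = 3:38 AM + 8:00 = 11:38 AM on Nov 4.

11:38 AM on November 4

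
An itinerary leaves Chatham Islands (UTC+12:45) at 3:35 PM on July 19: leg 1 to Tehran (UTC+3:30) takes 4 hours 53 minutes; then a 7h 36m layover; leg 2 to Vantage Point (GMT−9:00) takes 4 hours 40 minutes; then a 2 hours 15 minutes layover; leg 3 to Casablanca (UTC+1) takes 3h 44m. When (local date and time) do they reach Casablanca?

2:58 AM on July 20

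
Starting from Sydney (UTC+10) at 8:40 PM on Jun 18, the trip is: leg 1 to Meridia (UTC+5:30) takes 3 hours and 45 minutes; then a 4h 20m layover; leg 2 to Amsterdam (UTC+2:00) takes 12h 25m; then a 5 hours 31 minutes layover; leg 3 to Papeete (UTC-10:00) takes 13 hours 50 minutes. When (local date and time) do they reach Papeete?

4:31 PM on June 19

Convert departure to UTC: 8:40 PM − 10:00 = 10:40 AM UTC on Jun 18.
Add 3 hours 45 minutes leg 1 → 2:25 PM UTC.
Add 4 hours 20 minutes layover in Meridia → 6:45 PM UTC.
Add 12 hours and 25 minutes leg 2 → 7:10 AM UTC (Jun 19).
Add 5 hours and 31 minutes layover in Amsterdam → 12:41 PM UTC.
Add 13 hours and 50 minutes leg 3 → 2:31 AM UTC (Jun 20).
Papeete is UTC−10:00, so local arrival = 2:31 AM − 10:00 = 4:31 PM on Jun 19.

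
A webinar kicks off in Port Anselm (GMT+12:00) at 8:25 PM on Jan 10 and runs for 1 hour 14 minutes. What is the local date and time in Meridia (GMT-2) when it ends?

Convert start to UTC: 8:25 PM − 12:00 = 8:25 AM UTC on Jan 10.
Add 1 hour 14 minutes duration → 9:39 AM UTC.
Meridia is UTC−2:00, so local end time = 9:39 AM − 2:00 = 7:39 AM on Jan 10.

7:39 AM on January 10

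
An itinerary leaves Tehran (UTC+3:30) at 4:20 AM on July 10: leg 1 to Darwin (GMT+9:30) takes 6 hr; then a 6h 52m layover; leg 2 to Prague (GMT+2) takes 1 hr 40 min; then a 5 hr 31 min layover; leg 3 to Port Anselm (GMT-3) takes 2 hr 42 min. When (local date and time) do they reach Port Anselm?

Convert departure to UTC: 4:20 AM − 3:30 = 12:50 AM UTC on Jul 10.
Add 6 hours leg 1 → 6:50 AM UTC.
Add 6 hours 52 minutes layover in Darwin → 1:42 PM UTC.
Add 1 hour 40 minutes leg 2 → 3:22 PM UTC.
Add 5 hours 31 minutes layover in Prague → 8:53 PM UTC.
Add 2 hours 42 minutes leg 3 → 11:35 PM UTC.
Port Anselm is UTC−3:00, so local arrival = 11:35 PM − 3:00 = 8:35 PM on Jul 10.

8:35 PM on Jul 10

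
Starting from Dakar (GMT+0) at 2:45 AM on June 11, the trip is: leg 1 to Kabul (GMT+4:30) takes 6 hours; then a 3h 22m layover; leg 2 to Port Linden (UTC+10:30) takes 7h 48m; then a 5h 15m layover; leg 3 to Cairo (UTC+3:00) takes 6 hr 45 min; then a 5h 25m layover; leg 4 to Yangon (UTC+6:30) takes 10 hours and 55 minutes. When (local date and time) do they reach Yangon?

Dakar is at UTC+0, so departure is already 2:45 AM UTC on Jun 11.
Add 6 hours leg 1 → 8:45 AM UTC.
Add 3 hours 22 minutes layover in Kabul → 12:07 PM UTC.
Add 7 hours and 48 minutes leg 2 → 7:55 PM UTC.
Add 5 hours 15 minutes layover in Port Linden → 1:10 AM UTC (Jun 12).
Add 6 hours 45 minutes leg 3 → 7:55 AM UTC.
Add 5 hours 25 minutes layover in Cairo → 1:20 PM UTC.
Add 10 hours 55 minutes leg 4 → 12:15 AM UTC (Jun 13).
Yangon is UTC+6:30, so local arrival = 12:15 AM + 6:30 = 6:45 AM on Jun 13.

6:45 AM on June 13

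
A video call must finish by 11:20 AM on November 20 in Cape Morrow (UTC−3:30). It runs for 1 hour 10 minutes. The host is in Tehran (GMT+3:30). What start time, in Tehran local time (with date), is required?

5:10 PM on November 20

Target end time in UTC: 11:20 AM + 3:30 = 2:50 PM on Nov 20.
Subtract 1 hour 10 minutes → start 1:40 PM UTC on Nov 20.
Tehran is UTC+3:30: 1:40 PM + 3:30 = 5:10 PM on Nov 20.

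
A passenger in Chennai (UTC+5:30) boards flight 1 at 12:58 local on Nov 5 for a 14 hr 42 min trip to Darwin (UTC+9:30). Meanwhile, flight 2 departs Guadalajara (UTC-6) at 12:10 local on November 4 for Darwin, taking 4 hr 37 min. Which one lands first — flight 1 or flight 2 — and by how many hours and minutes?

the second, by 23 hours 23 minutes

Flight 1 in UTC: 12:58 − 5:30 = 07:28 on Nov 5.
+14 hours and 42 minutes → arrive 22:10 UTC on Nov 5.
Flight 2 in UTC: 12:10 + 6:00 = 18:10 on Nov 4.
+4 hours and 37 minutes → arrive 22:47 UTC on Nov 4.
Flight 2 lands earlier by 23 hours 23 minutes.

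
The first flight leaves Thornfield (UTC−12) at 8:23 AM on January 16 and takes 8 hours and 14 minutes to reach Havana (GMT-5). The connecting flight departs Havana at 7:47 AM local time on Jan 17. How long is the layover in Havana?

Convert departure to UTC: 8:23 AM + 12:00 = 8:23 PM UTC on Jan 16.
Add 8 hours and 14 minutes flight time → 4:37 AM UTC (Jan 17).
Havana is UTC−5:00, so local arrival = 4:37 AM − 5:00 = 11:37 PM on Jan 16.
Layover = 7:47 AM − 11:37 PM (+1 day) = 8 hours 10 minutes.

8 hours 10 minutes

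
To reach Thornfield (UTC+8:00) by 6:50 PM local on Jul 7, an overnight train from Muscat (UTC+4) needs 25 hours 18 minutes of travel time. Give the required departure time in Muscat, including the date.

1:32 PM on July 6

Target arrival in UTC: 6:50 PM − 8:00 = 10:50 AM on Jul 7.
Subtract 25 hours and 18 minutes → departure 9:32 AM UTC on Jul 6.
Muscat is UTC+4:00: 9:32 AM + 4:00 = 1:32 PM on Jul 6.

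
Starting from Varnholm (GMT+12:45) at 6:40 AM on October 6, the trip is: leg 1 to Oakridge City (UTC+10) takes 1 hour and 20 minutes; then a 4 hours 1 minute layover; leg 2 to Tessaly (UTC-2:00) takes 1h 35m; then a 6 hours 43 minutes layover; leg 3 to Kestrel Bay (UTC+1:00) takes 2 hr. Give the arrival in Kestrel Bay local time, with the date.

Convert departure to UTC: 6:40 AM − 12:45 = 5:55 PM UTC on Oct 5.
Add 1 hour and 20 minutes leg 1 → 7:15 PM UTC.
Add 4 hours and 1 minute layover in Oakridge City → 11:16 PM UTC.
Add 1 hour 35 minutes leg 2 → 12:51 AM UTC (Oct 6).
Add 6 hours and 43 minutes layover in Tessaly → 7:34 AM UTC.
Add 2 hours leg 3 → 9:34 AM UTC.
Kestrel Bay is UTC+1:00, so local arrival = 9:34 AM + 1:00 = 10:34 AM on Oct 6.

10:34 AM on Oct 6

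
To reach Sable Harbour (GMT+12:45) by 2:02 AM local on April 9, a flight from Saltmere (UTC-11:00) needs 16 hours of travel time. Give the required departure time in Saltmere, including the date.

10:17 AM on Apr 7

Target arrival in UTC: 2:02 AM − 12:45 = 1:17 PM on Apr 8.
Subtract 16 hours → departure 9:17 PM UTC on Apr 7.
Saltmere is UTC−11:00: 9:17 PM − 11:00 = 10:17 AM on Apr 7.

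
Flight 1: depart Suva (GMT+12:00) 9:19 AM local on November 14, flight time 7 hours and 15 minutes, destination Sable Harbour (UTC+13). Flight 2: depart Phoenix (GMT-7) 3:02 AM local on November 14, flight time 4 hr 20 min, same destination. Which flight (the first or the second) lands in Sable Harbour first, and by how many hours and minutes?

the first, by 9 hours 48 minutes

Flight 1 in UTC: 9:19 AM − 12:00 = 9:19 PM on Nov 13.
+7 hours and 15 minutes → arrive 4:34 AM UTC on Nov 14.
Flight 2 in UTC: 3:02 AM + 7:00 = 10:02 AM on Nov 14.
+4 hours 20 minutes → arrive 2:22 PM UTC on Nov 14.
Flight 1 lands earlier by 9 hours 48 minutes.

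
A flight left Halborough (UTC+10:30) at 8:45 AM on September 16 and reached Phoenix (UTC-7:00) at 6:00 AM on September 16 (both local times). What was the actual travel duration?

14 hours 45 minutes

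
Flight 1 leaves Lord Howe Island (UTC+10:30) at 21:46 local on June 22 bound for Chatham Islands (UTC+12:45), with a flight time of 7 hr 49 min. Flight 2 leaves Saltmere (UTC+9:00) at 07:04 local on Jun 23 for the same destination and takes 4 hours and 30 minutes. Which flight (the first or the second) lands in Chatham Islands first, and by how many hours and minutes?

the first, by 7 hours 29 minutes

Flight 1 in UTC: 21:46 − 10:30 = 11:16 on Jun 22.
+7 hours 49 minutes → arrive 19:05 UTC on Jun 22.
Flight 2 in UTC: 07:04 − 9:00 = 22:04 on Jun 22.
+4 hours 30 minutes → arrive 02:34 UTC on Jun 23.
Flight 1 lands earlier by 7 hours 29 minutes.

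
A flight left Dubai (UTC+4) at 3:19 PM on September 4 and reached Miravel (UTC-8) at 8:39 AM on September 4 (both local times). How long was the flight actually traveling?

Departure in UTC: 3:19 PM − 4:00 = 11:19 AM on Sep 4.
Arrival in UTC: 8:39 AM + 8:00 = 4:39 PM on Sep 4.
Elapsed = 4:39 PM − 11:19 AM = 5 hours 20 minutes.

5 hours 20 minutes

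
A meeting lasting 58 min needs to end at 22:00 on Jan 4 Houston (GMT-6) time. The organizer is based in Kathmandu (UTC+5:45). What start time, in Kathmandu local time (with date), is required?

Target end time in UTC: 22:00 + 6:00 = 04:00 on Jan 5.
Subtract 58 minutes → start 03:02 UTC on Jan 5.
Kathmandu is UTC+5:45: 03:02 + 5:45 = 08:47 on Jan 5.

08:47 on January 5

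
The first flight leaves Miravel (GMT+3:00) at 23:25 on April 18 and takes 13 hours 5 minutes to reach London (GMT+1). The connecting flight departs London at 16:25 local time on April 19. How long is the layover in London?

5 hours 55 minutes

Convert departure to UTC: 23:25 − 3:00 = 20:25 UTC on Apr 18.
Add 13 hours and 5 minutes flight time → 09:30 UTC (Apr 19).
London is UTC+1:00, so local arrival = 09:30 + 1:00 = 10:30 on Apr 19.
Layover = 16:25 − 10:30 = 5 hours 55 minutes.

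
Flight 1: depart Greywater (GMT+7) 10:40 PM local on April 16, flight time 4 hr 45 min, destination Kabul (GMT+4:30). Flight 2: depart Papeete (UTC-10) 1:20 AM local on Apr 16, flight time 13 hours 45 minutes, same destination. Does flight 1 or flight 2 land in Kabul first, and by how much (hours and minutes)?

Flight 1 in UTC: 10:40 PM − 7:00 = 3:40 PM on Apr 16.
+4 hours and 45 minutes → arrive 8:25 PM UTC on Apr 16.
Flight 2 in UTC: 1:20 AM + 10:00 = 11:20 AM on Apr 16.
+13 hours and 45 minutes → arrive 1:05 AM UTC on Apr 17.
Flight 1 lands earlier by 4 hours 40 minutes.

the first, by 4 hours 40 minutes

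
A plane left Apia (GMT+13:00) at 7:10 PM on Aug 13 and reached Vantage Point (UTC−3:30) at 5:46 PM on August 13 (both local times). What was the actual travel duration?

Vantage Point is 16:30 behind Apia.
Clock-face elapsed time (ignoring zones) is −1 hour 24 minutes.
Actual elapsed = −1 hour 24 minutes + 16:30 = 15 hours 6 minutes.

15 hours 6 minutes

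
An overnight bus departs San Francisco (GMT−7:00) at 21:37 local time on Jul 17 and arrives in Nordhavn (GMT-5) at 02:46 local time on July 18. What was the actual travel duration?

Departure in UTC: 21:37 + 7:00 = 04:37 on Jul 18.
Arrival in UTC: 02:46 + 5:00 = 07:46 on Jul 18.
Elapsed = 07:46 − 04:37 = 3 hours 9 minutes.

3 hours 9 minutes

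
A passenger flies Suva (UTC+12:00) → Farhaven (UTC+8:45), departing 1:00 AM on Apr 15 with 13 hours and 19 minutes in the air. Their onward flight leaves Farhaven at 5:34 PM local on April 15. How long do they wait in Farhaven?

6 hours 30 minutes

Convert departure to UTC: 1:00 AM − 12:00 = 1:00 PM UTC on Apr 14.
Add 13 hours 19 minutes flight time → 2:19 AM UTC (Apr 15).
Farhaven is UTC+8:45, so local arrival = 2:19 AM + 8:45 = 11:04 AM on Apr 15.
Layover = 5:34 PM − 11:04 AM = 6 hours 30 minutes.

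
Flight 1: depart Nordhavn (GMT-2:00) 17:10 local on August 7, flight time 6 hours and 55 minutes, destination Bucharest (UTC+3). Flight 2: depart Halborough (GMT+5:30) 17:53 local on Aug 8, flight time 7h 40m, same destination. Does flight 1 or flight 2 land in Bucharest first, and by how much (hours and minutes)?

the first, by 17 hours 58 minutes

Flight 1 in UTC: 17:10 + 2:00 = 19:10 on Aug 7.
+6 hours 55 minutes → arrive 02:05 UTC on Aug 8.
Flight 2 in UTC: 17:53 − 5:30 = 12:23 on Aug 8.
+7 hours 40 minutes → arrive 20:03 UTC on Aug 8.
Flight 1 lands earlier by 17 hours 58 minutes.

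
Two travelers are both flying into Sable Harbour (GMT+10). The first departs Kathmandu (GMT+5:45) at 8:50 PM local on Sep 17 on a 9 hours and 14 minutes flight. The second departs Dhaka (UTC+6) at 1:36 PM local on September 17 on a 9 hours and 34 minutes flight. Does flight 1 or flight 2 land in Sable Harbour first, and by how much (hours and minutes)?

Flight 1 in UTC: 8:50 PM − 5:45 = 3:05 PM on Sep 17.
+9 hours 14 minutes → arrive 12:19 AM UTC on Sep 18.
Flight 2 in UTC: 1:36 PM − 6:00 = 7:36 AM on Sep 17.
+9 hours 34 minutes → arrive 5:10 PM UTC on Sep 17.
Flight 2 lands earlier by 7 hours 9 minutes.

the second, by 7 hours 9 minutes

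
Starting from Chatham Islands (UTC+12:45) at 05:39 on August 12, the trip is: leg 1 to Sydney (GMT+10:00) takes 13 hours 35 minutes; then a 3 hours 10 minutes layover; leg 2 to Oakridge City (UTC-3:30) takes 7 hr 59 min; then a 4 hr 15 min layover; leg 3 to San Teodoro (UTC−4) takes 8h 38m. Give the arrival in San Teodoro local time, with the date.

Convert departure to UTC: 05:39 − 12:45 = 16:54 UTC on Aug 11.
Add 13 hours 35 minutes leg 1 → 06:29 UTC (Aug 12).
Add 3 hours and 10 minutes layover in Sydney → 09:39 UTC.
Add 7 hours 59 minutes leg 2 → 17:38 UTC.
Add 4 hours 15 minutes layover in Oakridge City → 21:53 UTC.
Add 8 hours and 38 minutes leg 3 → 06:31 UTC (Aug 13).
San Teodoro is UTC−4:00, so local arrival = 06:31 − 4:00 = 02:31 on Aug 13.

02:31 on August 13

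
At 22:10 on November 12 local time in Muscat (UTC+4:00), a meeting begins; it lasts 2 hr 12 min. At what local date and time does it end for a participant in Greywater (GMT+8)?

Convert start to UTC: 22:10 − 4:00 = 18:10 UTC on Nov 12.
Add 2 hours and 12 minutes duration → 20:22 UTC.
Greywater is UTC+8:00, so local end time = 20:22 + 8:00 = 04:22 on Nov 13.

04:22 on November 13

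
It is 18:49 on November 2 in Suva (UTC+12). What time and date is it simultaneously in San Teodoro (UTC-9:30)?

San Teodoro is 21:30 behind Suva.
Shift by the zone difference: 18:49 − 21:30 = 21:19 on Nov 1 in San Teodoro.

21:19 on Nov 1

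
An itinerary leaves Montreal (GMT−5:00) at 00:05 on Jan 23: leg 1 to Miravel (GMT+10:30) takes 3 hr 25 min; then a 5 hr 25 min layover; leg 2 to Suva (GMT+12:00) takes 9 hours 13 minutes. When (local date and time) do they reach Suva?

11:08 on January 24

Convert departure to UTC: 00:05 + 5:00 = 05:05 UTC on Jan 23.
Add 3 hours 25 minutes leg 1 → 08:30 UTC.
Add 5 hours 25 minutes layover in Miravel → 13:55 UTC.
Add 9 hours 13 minutes leg 2 → 23:08 UTC.
Suva is UTC+12:00, so local arrival = 23:08 + 12:00 = 11:08 on Jan 24.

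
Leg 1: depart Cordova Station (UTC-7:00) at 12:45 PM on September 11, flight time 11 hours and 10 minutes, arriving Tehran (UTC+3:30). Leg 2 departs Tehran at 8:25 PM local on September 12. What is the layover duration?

Convert departure to UTC: 12:45 PM + 7:00 = 7:45 PM UTC on Sep 11.
Add 11 hours 10 minutes flight time → 6:55 AM UTC (Sep 12).
Tehran is UTC+3:30, so local arrival = 6:55 AM + 3:30 = 10:25 AM on Sep 12.
Layover = 8:25 PM − 10:25 AM = 10 hours.

10 hours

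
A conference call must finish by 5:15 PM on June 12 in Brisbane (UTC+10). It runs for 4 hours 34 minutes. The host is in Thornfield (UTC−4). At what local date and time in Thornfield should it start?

Target end time in UTC: 5:15 PM − 10:00 = 7:15 AM on Jun 12.
Subtract 4 hours and 34 minutes → start 2:41 AM UTC on Jun 12.
Thornfield is UTC−4:00: 2:41 AM − 4:00 = 10:41 PM on Jun 11.

10:41 PM on Jun 11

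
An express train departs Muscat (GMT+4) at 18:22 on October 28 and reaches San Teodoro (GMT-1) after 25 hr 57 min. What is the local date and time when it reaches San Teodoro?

San Teodoro is 5:00 behind Muscat.
After 25 hours and 57 minutes it is 20:19 (Oct 29) in Muscat.
Shift by the zone difference: 20:19 − 5:00 = 15:19 on Oct 29 in San Teodoro.

15:19 on October 29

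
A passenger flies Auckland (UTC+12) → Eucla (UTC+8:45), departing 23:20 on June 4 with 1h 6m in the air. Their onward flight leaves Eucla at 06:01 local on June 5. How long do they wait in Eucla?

8 hours 50 minutes

Convert departure to UTC: 23:20 − 12:00 = 11:20 UTC on Jun 4.
Add 1 hour 6 minutes flight time → 12:26 UTC.
Eucla is UTC+8:45, so local arrival = 12:26 + 8:45 = 21:11 on Jun 4.
Layover = 06:01 − 21:11 (+1 day) = 8 hours 50 minutes.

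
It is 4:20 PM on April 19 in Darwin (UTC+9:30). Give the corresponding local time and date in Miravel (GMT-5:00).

1:50 AM on April 19

In UTC: 4:20 PM − 9:30 = 6:50 AM on Apr 19.
Miravel is UTC−5:00: 6:50 AM − 5:00 = 1:50 AM on Apr 19.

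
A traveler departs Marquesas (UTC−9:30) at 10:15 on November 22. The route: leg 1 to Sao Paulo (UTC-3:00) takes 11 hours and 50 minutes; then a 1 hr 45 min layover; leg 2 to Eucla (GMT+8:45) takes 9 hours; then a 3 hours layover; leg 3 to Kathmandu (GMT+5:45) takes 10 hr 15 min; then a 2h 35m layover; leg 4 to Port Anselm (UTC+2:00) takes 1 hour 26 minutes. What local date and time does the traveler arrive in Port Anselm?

Convert departure to UTC: 10:15 + 9:30 = 19:45 UTC on Nov 22.
Add 11 hours 50 minutes leg 1 → 07:35 UTC (Nov 23).
Add 1 hour 45 minutes layover in Sao Paulo → 09:20 UTC.
Add 9 hours leg 2 → 18:20 UTC.
Add 3 hours layover in Eucla → 21:20 UTC.
Add 10 hours 15 minutes leg 3 → 07:35 UTC (Nov 24).
Add 2 hours and 35 minutes layover in Kathmandu → 10:10 UTC.
Add 1 hour and 26 minutes leg 4 → 11:36 UTC.
Port Anselm is UTC+2:00, so local arrival = 11:36 + 2:00 = 13:36 on Nov 24.

13:36 on November 24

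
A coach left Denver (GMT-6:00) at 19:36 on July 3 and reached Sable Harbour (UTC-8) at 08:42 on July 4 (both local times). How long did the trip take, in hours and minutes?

15 hours 6 minutes

Departure in UTC: 19:36 + 6:00 = 01:36 on Jul 4.
Arrival in UTC: 08:42 + 8:00 = 16:42 on Jul 4.
Elapsed = 16:42 − 01:36 = 15 hours 6 minutes.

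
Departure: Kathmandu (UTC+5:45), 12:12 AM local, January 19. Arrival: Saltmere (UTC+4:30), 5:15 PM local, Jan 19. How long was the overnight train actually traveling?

18 hours 18 minutes

Departure in UTC: 12:12 AM − 5:45 = 6:27 PM on Jan 18.
Arrival in UTC: 5:15 PM − 4:30 = 12:45 PM on Jan 19.
Elapsed = 12:45 PM − 6:27 PM (+1 day) = 18 hours 18 minutes.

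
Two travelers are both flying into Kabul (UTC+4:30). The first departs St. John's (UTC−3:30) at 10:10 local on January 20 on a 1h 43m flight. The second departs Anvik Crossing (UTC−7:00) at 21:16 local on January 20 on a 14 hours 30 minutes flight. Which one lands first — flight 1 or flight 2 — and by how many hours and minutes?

Flight 1 in UTC: 10:10 + 3:30 = 13:40 on Jan 20.
+1 hour 43 minutes → arrive 15:23 UTC on Jan 20.
Flight 2 in UTC: 21:16 + 7:00 = 04:16 on Jan 21.
+14 hours 30 minutes → arrive 18:46 UTC on Jan 21.
Flight 1 lands earlier by 27 hours 23 minutes.

the first, by 27 hours 23 minutes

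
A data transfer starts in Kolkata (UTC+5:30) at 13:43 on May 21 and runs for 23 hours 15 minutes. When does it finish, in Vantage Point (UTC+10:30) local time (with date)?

17:58 on May 22

Convert start to UTC: 13:43 − 5:30 = 08:13 UTC on May 21.
Add 23 hours 15 minutes duration → 07:28 UTC (May 22).
Vantage Point is UTC+10:30, so local end time = 07:28 + 10:30 = 17:58 on May 22.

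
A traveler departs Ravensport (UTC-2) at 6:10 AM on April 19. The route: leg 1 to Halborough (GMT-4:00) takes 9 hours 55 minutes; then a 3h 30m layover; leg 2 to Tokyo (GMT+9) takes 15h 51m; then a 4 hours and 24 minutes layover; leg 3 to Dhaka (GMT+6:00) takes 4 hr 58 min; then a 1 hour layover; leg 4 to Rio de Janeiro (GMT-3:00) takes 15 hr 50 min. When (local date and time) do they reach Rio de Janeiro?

12:38 PM on April 21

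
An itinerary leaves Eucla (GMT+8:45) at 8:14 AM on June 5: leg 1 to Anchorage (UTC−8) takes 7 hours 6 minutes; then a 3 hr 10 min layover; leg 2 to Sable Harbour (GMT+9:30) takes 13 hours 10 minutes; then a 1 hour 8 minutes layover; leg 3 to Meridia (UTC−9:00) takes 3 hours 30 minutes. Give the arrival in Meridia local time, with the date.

Convert departure to UTC: 8:14 AM − 8:45 = 11:29 PM UTC on Jun 4.
Add 7 hours and 6 minutes leg 1 → 6:35 AM UTC (Jun 5).
Add 3 hours and 10 minutes layover in Anchorage → 9:45 AM UTC.
Add 13 hours and 10 minutes leg 2 → 10:55 PM UTC.
Add 1 hour 8 minutes layover in Sable Harbour → 12:03 AM UTC (Jun 6).
Add 3 hours 30 minutes leg 3 → 3:33 AM UTC.
Meridia is UTC−9:00, so local arrival = 3:33 AM − 9:00 = 6:33 PM on Jun 5.

6:33 PM on June 5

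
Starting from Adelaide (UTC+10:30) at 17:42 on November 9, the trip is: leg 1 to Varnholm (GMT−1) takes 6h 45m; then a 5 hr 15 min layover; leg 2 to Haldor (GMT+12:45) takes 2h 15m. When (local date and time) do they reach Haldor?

10:12 on Nov 10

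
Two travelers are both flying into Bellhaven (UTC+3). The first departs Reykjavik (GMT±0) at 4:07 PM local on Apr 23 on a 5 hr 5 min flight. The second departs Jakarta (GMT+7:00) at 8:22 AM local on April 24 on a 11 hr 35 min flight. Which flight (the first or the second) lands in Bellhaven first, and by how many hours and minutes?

Flight 1 departs at 4:07 PM UTC (Apr 23).
+5 hours and 5 minutes → arrive 9:12 PM UTC on Apr 23.
Flight 2 in UTC: 8:22 AM − 7:00 = 1:22 AM on Apr 24.
+11 hours and 35 minutes → arrive 12:57 PM UTC on Apr 24.
Flight 1 lands earlier by 15 hours 45 minutes.

the first, by 15 hours 45 minutes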